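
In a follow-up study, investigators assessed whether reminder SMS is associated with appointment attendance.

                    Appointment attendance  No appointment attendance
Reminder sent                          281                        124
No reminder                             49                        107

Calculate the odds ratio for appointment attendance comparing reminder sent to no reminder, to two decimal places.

Cells: a = 281, b = 124, c = 49, d = 107.
OR = (a·d)/(b·c) = (281 × 107) / (124 × 49) = 30067 / 6076 = 4.94849
The odds of appointment attendance are about 4.95 times as high in the reminder sent group.

4.95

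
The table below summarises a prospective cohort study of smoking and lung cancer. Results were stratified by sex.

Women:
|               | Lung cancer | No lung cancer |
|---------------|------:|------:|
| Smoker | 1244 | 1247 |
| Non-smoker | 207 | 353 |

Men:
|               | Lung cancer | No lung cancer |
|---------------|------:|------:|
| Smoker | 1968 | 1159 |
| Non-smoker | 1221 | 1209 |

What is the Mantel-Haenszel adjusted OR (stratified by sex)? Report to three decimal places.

1.686

OR_MH = Σ(aᵢdᵢ/nᵢ) / Σ(bᵢcᵢ/nᵢ), where nᵢ is the stratum total.
Stratum 1 (Women): n = 3051; a·d/n = 1244·353/3051 = 143.9305; b·c/n = 1247·207/3051 = 84.6047
Stratum 2 (Men): n = 5557; a·d/n = 1968·1209/5557 = 428.1648; b·c/n = 1159·1221/5557 = 254.6588
OR_MH = (143.9305 + 428.1648) / (84.6047 + 254.6588) = 572.0954 / 339.2635 = 1.68629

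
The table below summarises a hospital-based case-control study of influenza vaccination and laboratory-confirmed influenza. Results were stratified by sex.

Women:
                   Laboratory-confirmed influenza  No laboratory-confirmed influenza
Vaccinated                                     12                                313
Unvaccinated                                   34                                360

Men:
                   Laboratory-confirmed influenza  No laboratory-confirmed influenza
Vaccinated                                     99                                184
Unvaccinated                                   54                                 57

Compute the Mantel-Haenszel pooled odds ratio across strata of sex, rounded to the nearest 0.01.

0.51

OR_MH = Σ(aᵢdᵢ/nᵢ) / Σ(bᵢcᵢ/nᵢ), where nᵢ is the stratum total.
Stratum 1 (Women): n = 719; a·d/n = 12·360/719 = 6.0083; b·c/n = 313·34/719 = 14.8011
Stratum 2 (Men): n = 394; a·d/n = 99·57/394 = 14.3223; b·c/n = 184·54/394 = 25.2183
OR_MH = (6.0083 + 14.3223) / (14.8011 + 25.2183) = 20.3307 / 40.0194 = 0.50802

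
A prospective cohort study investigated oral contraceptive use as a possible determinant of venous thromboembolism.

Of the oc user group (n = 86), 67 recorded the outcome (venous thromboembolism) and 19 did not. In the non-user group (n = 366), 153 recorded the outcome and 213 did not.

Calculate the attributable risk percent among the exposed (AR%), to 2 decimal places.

46.34

From the description: a = 67, b = 19, c = 153, d = 213.
Risk in exposed = 67/86 = 0.77907; risk in unexposed = 153/366 = 0.41803.
RR = 0.77907/0.41803 = 1.86366
AR% = (RR − 1)/RR × 100 = (1.86366 − 1)/1.86366 × 100 = 46.3421%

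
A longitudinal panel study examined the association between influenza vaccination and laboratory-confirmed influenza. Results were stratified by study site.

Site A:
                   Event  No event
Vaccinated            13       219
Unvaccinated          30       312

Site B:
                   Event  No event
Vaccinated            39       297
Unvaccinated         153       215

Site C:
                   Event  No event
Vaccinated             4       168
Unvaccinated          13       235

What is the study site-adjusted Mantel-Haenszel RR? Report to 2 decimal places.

RR_MH = Σ(aᵢ·n₀ᵢ/nᵢ) / Σ(cᵢ·n₁ᵢ/nᵢ), with n₁ᵢ = aᵢ+bᵢ (exposed), n₀ᵢ = cᵢ+dᵢ (unexposed), nᵢ = n₁ᵢ+n₀ᵢ.
Stratum 1 (Site A): n₁ = 232, n₀ = 342, n = 574; a·n₀/n = 13·342/574 = 7.7456; c·n₁/n = 30·232/574 = 12.1254
Stratum 2 (Site B): n₁ = 336, n₀ = 368, n = 704; a·n₀/n = 39·368/704 = 20.3864; c·n₁/n = 153·336/704 = 73.0227
Stratum 3 (Site C): n₁ = 172, n₀ = 248, n = 420; a·n₀/n = 4·248/420 = 2.3619; c·n₁/n = 13·172/420 = 5.3238
RR_MH = (7.7456 + 20.3864 + 2.3619) / (12.1254 + 73.0227 + 5.3238) = 30.4939 / 90.4720 = 0.33705

0.34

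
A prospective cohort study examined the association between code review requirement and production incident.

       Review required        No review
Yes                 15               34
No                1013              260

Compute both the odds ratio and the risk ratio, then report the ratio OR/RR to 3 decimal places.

Reading the table with exposure as columns: a = 15 (Review required, case), b = 1013 (Review required, non-case), c = 34 (No review, case), d = 260.
OR = (15·260)/(1013·34) = 3900/34442 = 0.11323
Risk in exposed = 15/1028 = 0.01459; risk in unexposed = 34/294 = 0.11565; RR = 0.12617
OR/RR = 0.11323 / 0.12617 = 0.89745
The outcome is not rare, so the OR lies further from 1 than the RR.

0.897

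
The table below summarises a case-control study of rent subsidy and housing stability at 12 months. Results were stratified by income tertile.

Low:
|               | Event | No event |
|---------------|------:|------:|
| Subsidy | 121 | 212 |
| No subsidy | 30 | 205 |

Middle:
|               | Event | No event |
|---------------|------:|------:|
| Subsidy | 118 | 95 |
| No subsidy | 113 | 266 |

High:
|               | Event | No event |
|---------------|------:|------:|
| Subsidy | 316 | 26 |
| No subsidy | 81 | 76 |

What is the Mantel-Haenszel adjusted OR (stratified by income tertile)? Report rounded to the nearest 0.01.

OR_MH = Σ(aᵢdᵢ/nᵢ) / Σ(bᵢcᵢ/nᵢ), where nᵢ is the stratum total.
Stratum 1 (Low): n = 568; a·d/n = 121·205/568 = 43.6708; b·c/n = 212·30/568 = 11.1972
Stratum 2 (Middle): n = 592; a·d/n = 118·266/592 = 53.0203; b·c/n = 95·113/592 = 18.1334
Stratum 3 (High): n = 499; a·d/n = 316·76/499 = 48.1283; b·c/n = 26·81/499 = 4.2204
OR_MH = (43.6708 + 53.0203 + 48.1283) / (11.1972 + 18.1334 + 4.2204) = 144.8193 / 33.5511 = 4.31638

4.32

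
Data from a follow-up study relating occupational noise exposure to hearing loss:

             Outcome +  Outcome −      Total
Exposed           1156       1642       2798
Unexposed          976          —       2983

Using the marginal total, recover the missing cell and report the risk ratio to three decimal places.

The missing cell is in the unexposed row: 2983 − 976 = 2007.
So a = 1156, b = 1642, c = 976, d = 2007.
RR = [a/(a+b)] / [c/(c+d)] = (1156/2798) / (976/2983) = 0.41315/0.32719 = 1.26274

1.263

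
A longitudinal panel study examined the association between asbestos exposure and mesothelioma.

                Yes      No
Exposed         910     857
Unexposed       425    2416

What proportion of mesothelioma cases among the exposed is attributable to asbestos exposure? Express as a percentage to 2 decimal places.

Cells: a = 910, b = 857, c = 425, d = 2416.
Risk in exposed = 910/1767 = 0.51500; risk in unexposed = 425/2841 = 0.14960.
RR = 0.51500/0.14960 = 3.44260
AR% = (RR − 1)/RR × 100 = (3.44260 − 1)/3.44260 × 100 = 70.9522%

70.95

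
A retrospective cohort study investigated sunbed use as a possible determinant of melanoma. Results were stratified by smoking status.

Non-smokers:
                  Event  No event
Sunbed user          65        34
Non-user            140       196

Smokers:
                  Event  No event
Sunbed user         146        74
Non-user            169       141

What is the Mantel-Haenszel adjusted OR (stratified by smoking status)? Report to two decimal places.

OR_MH = Σ(aᵢdᵢ/nᵢ) / Σ(bᵢcᵢ/nᵢ), where nᵢ is the stratum total.
Stratum 1 (Non-smokers): n = 435; a·d/n = 65·196/435 = 29.2874; b·c/n = 34·140/435 = 10.9425
Stratum 2 (Smokers): n = 530; a·d/n = 146·141/530 = 38.8415; b·c/n = 74·169/530 = 23.5962
OR_MH = (29.2874 + 38.8415) / (10.9425 + 23.5962) = 68.1289 / 34.5388 = 1.97253

1.97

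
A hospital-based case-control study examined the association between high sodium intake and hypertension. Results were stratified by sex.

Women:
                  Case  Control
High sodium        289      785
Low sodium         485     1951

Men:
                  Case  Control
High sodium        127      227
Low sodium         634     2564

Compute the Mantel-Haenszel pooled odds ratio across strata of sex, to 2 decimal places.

1.69

OR_MH = Σ(aᵢdᵢ/nᵢ) / Σ(bᵢcᵢ/nᵢ), where nᵢ is the stratum total.
Stratum 1 (Women): n = 3510; a·d/n = 289·1951/3510 = 160.6379; b·c/n = 785·485/3510 = 108.4687
Stratum 2 (Men): n = 3552; a·d/n = 127·2564/3552 = 91.6745; b·c/n = 227·634/3552 = 40.5175
OR_MH = (160.6379 + 91.6745) / (108.4687 + 40.5175) = 252.3124 / 148.9861 = 1.69353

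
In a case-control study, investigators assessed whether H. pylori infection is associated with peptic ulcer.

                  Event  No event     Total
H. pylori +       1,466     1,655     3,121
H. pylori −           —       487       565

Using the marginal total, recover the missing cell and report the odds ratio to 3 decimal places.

5.531

The missing cell is in the unexposed row: 565 − 487 = 78.
So a = 1466, b = 1655, c = 78, d = 487.
OR = (a·d)/(b·c) = (1466 × 487) / (1655 × 78) = 713942 / 129090 = 5.53058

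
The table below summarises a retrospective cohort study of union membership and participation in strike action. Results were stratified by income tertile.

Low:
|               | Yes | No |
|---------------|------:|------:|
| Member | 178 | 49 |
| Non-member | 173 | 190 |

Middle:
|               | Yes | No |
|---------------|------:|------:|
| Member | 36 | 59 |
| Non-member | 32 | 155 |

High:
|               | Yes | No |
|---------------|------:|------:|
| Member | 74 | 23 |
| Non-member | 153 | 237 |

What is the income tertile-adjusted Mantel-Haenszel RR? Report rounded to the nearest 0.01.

1.79

RR_MH = Σ(aᵢ·n₀ᵢ/nᵢ) / Σ(cᵢ·n₁ᵢ/nᵢ), with n₁ᵢ = aᵢ+bᵢ (exposed), n₀ᵢ = cᵢ+dᵢ (unexposed), nᵢ = n₁ᵢ+n₀ᵢ.
Stratum 1 (Low): n₁ = 227, n₀ = 363, n = 590; a·n₀/n = 178·363/590 = 109.5153; c·n₁/n = 173·227/590 = 66.5610
Stratum 2 (Middle): n₁ = 95, n₀ = 187, n = 282; a·n₀/n = 36·187/282 = 23.8723; c·n₁/n = 32·95/282 = 10.7801
Stratum 3 (High): n₁ = 97, n₀ = 390, n = 487; a·n₀/n = 74·390/487 = 59.2608; c·n₁/n = 153·97/487 = 30.4743
RR_MH = (109.5153 + 23.8723 + 59.2608) / (66.5610 + 10.7801 + 30.4743) = 192.6484 / 107.8155 = 1.78683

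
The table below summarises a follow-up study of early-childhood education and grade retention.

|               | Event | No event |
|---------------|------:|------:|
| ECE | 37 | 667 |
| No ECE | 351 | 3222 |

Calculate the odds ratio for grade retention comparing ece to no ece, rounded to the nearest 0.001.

Cells: a = 37, b = 667, c = 351, d = 3222.
OR = (a·d)/(b·c) = (37 × 3222) / (667 × 351) = 119214 / 234117 = 0.50921
Exposure is associated with lower odds of grade retention (OR = 0.51 < 1).

0.509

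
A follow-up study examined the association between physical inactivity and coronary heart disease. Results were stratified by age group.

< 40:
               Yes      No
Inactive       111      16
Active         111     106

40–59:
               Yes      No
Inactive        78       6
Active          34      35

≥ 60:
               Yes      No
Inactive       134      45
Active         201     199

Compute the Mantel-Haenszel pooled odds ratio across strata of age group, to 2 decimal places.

4.44

OR_MH = Σ(aᵢdᵢ/nᵢ) / Σ(bᵢcᵢ/nᵢ), where nᵢ is the stratum total.
Stratum 1 (< 40): n = 344; a·d/n = 111·106/344 = 34.2035; b·c/n = 16·111/344 = 5.1628
Stratum 2 (40–59): n = 153; a·d/n = 78·35/153 = 17.8431; b·c/n = 6·34/153 = 1.3333
Stratum 3 (≥ 60): n = 579; a·d/n = 134·199/579 = 46.0553; b·c/n = 45·201/579 = 15.6218
OR_MH = (34.2035 + 17.8431 + 46.0553) / (5.1628 + 1.3333 + 15.6218) = 98.1019 / 22.1179 = 4.43541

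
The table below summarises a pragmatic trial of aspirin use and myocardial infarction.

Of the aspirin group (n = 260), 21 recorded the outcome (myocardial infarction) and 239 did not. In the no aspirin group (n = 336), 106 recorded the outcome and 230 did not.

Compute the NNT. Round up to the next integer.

Risk in treated group = 21/260 = 0.08077; risk in control = 106/336 = 0.31548.
Absolute risk reduction = 0.31548 − 0.08077 = 0.23471
NNT = 1 / ARR = 1 / 0.23471 = 4.261 → round up → 5

5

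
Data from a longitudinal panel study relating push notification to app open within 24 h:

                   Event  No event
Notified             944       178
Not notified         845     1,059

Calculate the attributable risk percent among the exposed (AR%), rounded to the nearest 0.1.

Cells: a = 944, b = 178, c = 845, d = 1059.
Risk in exposed = 944/1122 = 0.84135; risk in unexposed = 845/1904 = 0.44380.
RR = 0.84135/0.44380 = 1.89579
AR% = (RR − 1)/RR × 100 = (1.89579 − 1)/1.89579 × 100 = 47.2514%

47.3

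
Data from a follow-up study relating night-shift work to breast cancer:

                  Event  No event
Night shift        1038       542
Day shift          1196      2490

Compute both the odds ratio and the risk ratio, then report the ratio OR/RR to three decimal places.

1.969

Cells: a = 1038, b = 542, c = 1196, d = 2490.
OR = (1038·2490)/(542·1196) = 2584620/648232 = 3.98718
Risk in exposed = 1038/1580 = 0.65696; risk in unexposed = 1196/3686 = 0.32447; RR = 2.02472
OR/RR = 3.98718 / 2.02472 = 1.96925
The outcome is not rare, so the OR lies further from 1 than the RR.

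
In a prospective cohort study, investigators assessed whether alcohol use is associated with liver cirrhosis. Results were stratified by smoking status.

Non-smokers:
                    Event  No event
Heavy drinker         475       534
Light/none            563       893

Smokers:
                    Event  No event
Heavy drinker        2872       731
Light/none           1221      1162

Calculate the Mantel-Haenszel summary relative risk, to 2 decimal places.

RR_MH = Σ(aᵢ·n₀ᵢ/nᵢ) / Σ(cᵢ·n₁ᵢ/nᵢ), with n₁ᵢ = aᵢ+bᵢ (exposed), n₀ᵢ = cᵢ+dᵢ (unexposed), nᵢ = n₁ᵢ+n₀ᵢ.
Stratum 1 (Non-smokers): n₁ = 1009, n₀ = 1456, n = 2465; a·n₀/n = 475·1456/2465 = 280.5680; c·n₁/n = 563·1009/2465 = 230.4531
Stratum 2 (Smokers): n₁ = 3603, n₀ = 2383, n = 5986; a·n₀/n = 2872·2383/5986 = 1143.3304; c·n₁/n = 1221·3603/5986 = 734.9253
RR_MH = (280.5680 + 1143.3304) / (230.4531 + 734.9253) = 1423.8984 / 965.3785 = 1.47496

1.47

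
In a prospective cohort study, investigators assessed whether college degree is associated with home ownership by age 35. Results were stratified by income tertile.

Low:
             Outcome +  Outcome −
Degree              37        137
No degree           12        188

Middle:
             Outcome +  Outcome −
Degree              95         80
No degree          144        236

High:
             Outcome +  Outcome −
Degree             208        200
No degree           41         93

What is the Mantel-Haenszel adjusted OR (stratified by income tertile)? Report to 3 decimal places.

OR_MH = Σ(aᵢdᵢ/nᵢ) / Σ(bᵢcᵢ/nᵢ), where nᵢ is the stratum total.
Stratum 1 (Low): n = 374; a·d/n = 37·188/374 = 18.5989; b·c/n = 137·12/374 = 4.3957
Stratum 2 (Middle): n = 555; a·d/n = 95·236/555 = 40.3964; b·c/n = 80·144/555 = 20.7568
Stratum 3 (High): n = 542; a·d/n = 208·93/542 = 35.6900; b·c/n = 200·41/542 = 15.1292
OR_MH = (18.5989 + 40.3964 + 35.6900) / (4.3957 + 20.7568 + 15.1292) = 94.6854 / 40.2816 = 2.35058

2.351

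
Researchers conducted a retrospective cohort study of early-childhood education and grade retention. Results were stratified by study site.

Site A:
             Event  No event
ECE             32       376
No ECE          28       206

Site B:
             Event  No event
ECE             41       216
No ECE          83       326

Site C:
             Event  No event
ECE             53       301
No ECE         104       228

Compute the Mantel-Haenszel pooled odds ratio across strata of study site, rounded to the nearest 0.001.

OR_MH = Σ(aᵢdᵢ/nᵢ) / Σ(bᵢcᵢ/nᵢ), where nᵢ is the stratum total.
Stratum 1 (Site A): n = 642; a·d/n = 32·206/642 = 10.2679; b·c/n = 376·28/642 = 16.3988
Stratum 2 (Site B): n = 666; a·d/n = 41·326/666 = 20.0691; b·c/n = 216·83/666 = 26.9189
Stratum 3 (Site C): n = 686; a·d/n = 53·228/686 = 17.6152; b·c/n = 301·104/686 = 45.6327
OR_MH = (10.2679 + 20.0691 + 17.6152) / (16.3988 + 26.9189 + 45.6327) = 47.9521 / 88.9503 = 0.53909

0.539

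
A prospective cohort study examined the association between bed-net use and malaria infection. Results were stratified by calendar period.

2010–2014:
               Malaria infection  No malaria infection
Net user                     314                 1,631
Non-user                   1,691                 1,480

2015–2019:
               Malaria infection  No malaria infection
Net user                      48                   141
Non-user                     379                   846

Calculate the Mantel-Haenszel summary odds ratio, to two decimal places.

OR_MH = Σ(aᵢdᵢ/nᵢ) / Σ(bᵢcᵢ/nᵢ), where nᵢ is the stratum total.
Stratum 1 (2010–2014): n = 5116; a·d/n = 314·1480/5116 = 90.8366; b·c/n = 1631·1691/5116 = 539.0971
Stratum 2 (2015–2019): n = 1414; a·d/n = 48·846/1414 = 28.7185; b·c/n = 141·379/1414 = 37.7928
OR_MH = (90.8366 + 28.7185) / (539.0971 + 37.7928) = 119.5551 / 576.8899 = 0.20724

0.21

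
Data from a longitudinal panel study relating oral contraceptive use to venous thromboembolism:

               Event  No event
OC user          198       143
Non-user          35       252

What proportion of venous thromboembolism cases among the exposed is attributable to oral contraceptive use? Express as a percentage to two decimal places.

79.00

Cells: a = 198, b = 143, c = 35, d = 252.
Risk in exposed = 198/341 = 0.58065; risk in unexposed = 35/287 = 0.12195.
RR = 0.58065/0.12195 = 4.76129
AR% = (RR − 1)/RR × 100 = (4.76129 − 1)/4.76129 × 100 = 78.9973%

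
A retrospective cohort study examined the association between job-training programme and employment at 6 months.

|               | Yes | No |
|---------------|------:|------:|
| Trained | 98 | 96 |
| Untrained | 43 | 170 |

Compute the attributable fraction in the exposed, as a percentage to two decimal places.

Cells: a = 98, b = 96, c = 43, d = 170.
Risk in exposed = 98/194 = 0.50515; risk in unexposed = 43/213 = 0.20188.
RR = 0.50515/0.20188 = 2.50228
AR% = (RR − 1)/RR × 100 = (2.50228 − 1)/2.50228 × 100 = 60.0364%

60.04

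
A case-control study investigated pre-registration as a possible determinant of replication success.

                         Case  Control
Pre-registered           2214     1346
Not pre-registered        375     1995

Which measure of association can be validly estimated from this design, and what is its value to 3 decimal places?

8.751

Cells: a = 2214, b = 1346, c = 375, d = 1995.
This is a case-control study: participants were sampled on outcome status, so risks in the source population cannot be estimated directly — relative risk is not valid here. The odds ratio is the appropriate measure.
OR = (a·d)/(b·c) = (2214 × 1995) / (1346 × 375) = 4416930 / 504750 = 8.75073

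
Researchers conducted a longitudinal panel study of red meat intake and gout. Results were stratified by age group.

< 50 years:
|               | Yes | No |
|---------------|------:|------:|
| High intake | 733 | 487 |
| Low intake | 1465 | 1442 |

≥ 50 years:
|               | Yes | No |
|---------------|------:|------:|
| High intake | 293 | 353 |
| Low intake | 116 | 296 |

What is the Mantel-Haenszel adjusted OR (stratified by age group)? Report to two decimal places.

1.60

OR_MH = Σ(aᵢdᵢ/nᵢ) / Σ(bᵢcᵢ/nᵢ), where nᵢ is the stratum total.
Stratum 1 (< 50 years): n = 4127; a·d/n = 733·1442/4127 = 256.1149; b·c/n = 487·1465/4127 = 172.8750
Stratum 2 (≥ 50 years): n = 1058; a·d/n = 293·296/1058 = 81.9735; b·c/n = 353·116/1058 = 38.7032
OR_MH = (256.1149 + 81.9735) / (172.8750 + 38.7032) = 338.0884 / 211.5782 = 1.59794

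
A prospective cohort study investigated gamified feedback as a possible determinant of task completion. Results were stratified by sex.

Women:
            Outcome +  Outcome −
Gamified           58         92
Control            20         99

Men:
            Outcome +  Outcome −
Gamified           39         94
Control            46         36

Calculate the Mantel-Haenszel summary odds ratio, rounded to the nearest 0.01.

1.03

OR_MH = Σ(aᵢdᵢ/nᵢ) / Σ(bᵢcᵢ/nᵢ), where nᵢ is the stratum total.
Stratum 1 (Women): n = 269; a·d/n = 58·99/269 = 21.3457; b·c/n = 92·20/269 = 6.8401
Stratum 2 (Men): n = 215; a·d/n = 39·36/215 = 6.5302; b·c/n = 94·46/215 = 20.1116
OR_MH = (21.3457 + 6.5302) / (6.8401 + 20.1116) = 27.8760 / 26.9518 = 1.03429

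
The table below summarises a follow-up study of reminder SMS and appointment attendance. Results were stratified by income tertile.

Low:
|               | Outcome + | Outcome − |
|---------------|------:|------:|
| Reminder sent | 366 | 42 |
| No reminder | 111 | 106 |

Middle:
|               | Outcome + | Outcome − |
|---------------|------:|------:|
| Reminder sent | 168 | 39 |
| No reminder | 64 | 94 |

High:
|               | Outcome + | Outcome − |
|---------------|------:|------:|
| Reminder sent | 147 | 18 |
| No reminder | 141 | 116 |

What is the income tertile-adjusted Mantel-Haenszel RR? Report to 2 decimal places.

1.77

RR_MH = Σ(aᵢ·n₀ᵢ/nᵢ) / Σ(cᵢ·n₁ᵢ/nᵢ), with n₁ᵢ = aᵢ+bᵢ (exposed), n₀ᵢ = cᵢ+dᵢ (unexposed), nᵢ = n₁ᵢ+n₀ᵢ.
Stratum 1 (Low): n₁ = 408, n₀ = 217, n = 625; a·n₀/n = 366·217/625 = 127.0752; c·n₁/n = 111·408/625 = 72.4608
Stratum 2 (Middle): n₁ = 207, n₀ = 158, n = 365; a·n₀/n = 168·158/365 = 72.7233; c·n₁/n = 64·207/365 = 36.2959
Stratum 3 (High): n₁ = 165, n₀ = 257, n = 422; a·n₀/n = 147·257/422 = 89.5237; c·n₁/n = 141·165/422 = 55.1303
RR_MH = (127.0752 + 72.7233 + 89.5237) / (72.4608 + 36.2959 + 55.1303) = 289.3222 / 163.8870 = 1.76538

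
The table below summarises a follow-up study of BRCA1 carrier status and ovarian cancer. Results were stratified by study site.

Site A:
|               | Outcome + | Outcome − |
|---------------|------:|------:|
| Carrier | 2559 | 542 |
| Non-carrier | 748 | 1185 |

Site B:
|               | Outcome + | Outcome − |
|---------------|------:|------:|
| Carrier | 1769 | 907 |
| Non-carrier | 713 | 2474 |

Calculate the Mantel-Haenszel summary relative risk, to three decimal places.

RR_MH = Σ(aᵢ·n₀ᵢ/nᵢ) / Σ(cᵢ·n₁ᵢ/nᵢ), with n₁ᵢ = aᵢ+bᵢ (exposed), n₀ᵢ = cᵢ+dᵢ (unexposed), nᵢ = n₁ᵢ+n₀ᵢ.
Stratum 1 (Site A): n₁ = 3101, n₀ = 1933, n = 5034; a·n₀/n = 2559·1933/5034 = 982.6275; c·n₁/n = 748·3101/5034 = 460.7763
Stratum 2 (Site B): n₁ = 2676, n₀ = 3187, n = 5863; a·n₀/n = 1769·3187/5863 = 961.5901; c·n₁/n = 713·2676/5863 = 325.4286
RR_MH = (982.6275 + 961.5901) / (460.7763 + 325.4286) = 1944.2177 / 786.2049 = 2.47291

2.473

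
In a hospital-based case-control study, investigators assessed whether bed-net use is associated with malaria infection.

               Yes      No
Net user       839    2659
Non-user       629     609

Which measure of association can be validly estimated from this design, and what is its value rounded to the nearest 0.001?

0.305

Cells: a = 839, b = 2659, c = 629, d = 609.
This is a hospital-based case-control study: participants were sampled on outcome status, so risks in the source population cannot be estimated directly — relative risk is not valid here. The odds ratio is the appropriate measure.
OR = (a·d)/(b·c) = (839 × 609) / (2659 × 629) = 510951 / 1672511 = 0.30550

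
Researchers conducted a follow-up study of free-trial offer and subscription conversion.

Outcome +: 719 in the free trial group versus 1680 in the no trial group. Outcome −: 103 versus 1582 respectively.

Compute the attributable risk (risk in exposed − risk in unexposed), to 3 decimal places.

From the description: a = 719, b = 103, c = 1680, d = 1582.
Risk in exposed = 719/822 = 0.874696; risk in unexposed = 1680/3262 = 0.515021.
Risk difference = 0.874696 − 0.515021 = 0.359674

0.360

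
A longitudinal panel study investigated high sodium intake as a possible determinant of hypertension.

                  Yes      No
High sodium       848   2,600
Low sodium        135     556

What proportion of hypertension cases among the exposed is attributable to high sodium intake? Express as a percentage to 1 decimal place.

20.6

Cells: a = 848, b = 2600, c = 135, d = 556.
Risk in exposed = 848/3448 = 0.24594; risk in unexposed = 135/691 = 0.19537.
RR = 0.24594/0.19537 = 1.25885
AR% = (RR − 1)/RR × 100 = (1.25885 − 1)/1.25885 × 100 = 20.5622%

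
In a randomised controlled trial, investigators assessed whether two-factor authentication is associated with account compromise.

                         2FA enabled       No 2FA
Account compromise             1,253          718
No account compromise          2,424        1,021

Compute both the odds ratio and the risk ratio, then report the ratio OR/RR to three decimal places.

0.891

Reading the table with exposure as columns: a = 1253 (2FA enabled, case), b = 2424 (2FA enabled, non-case), c = 718 (No 2FA, case), d = 1021.
OR = (1253·1021)/(2424·718) = 1279313/1740432 = 0.73505
Risk in exposed = 1253/3677 = 0.34077; risk in unexposed = 718/1739 = 0.41288; RR = 0.82534
OR/RR = 0.73505 / 0.82534 = 0.89061
The outcome is not rare, so the OR lies further from 1 than the RR.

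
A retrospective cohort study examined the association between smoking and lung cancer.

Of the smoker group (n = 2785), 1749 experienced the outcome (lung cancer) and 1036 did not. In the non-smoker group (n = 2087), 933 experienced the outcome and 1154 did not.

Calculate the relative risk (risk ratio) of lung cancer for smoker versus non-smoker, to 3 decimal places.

1.405

From the description: a = 1749, b = 1036, c = 933, d = 1154.
Risk in exposed = 1749/2785 = 0.62801; risk in unexposed = 933/2087 = 0.44705.
RR = 0.62801 / 0.44705 = 1.40477
The risk among the exposed is 1.40 times that among the unexposed.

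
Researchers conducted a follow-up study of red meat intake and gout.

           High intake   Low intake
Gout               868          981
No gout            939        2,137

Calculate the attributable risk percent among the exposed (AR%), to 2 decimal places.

34.50

Reading the table with exposure as columns: a = 868 (High intake, case), b = 939 (High intake, non-case), c = 981 (Low intake, case), d = 2137.
Risk in exposed = 868/1807 = 0.48035; risk in unexposed = 981/3118 = 0.31462.
RR = 0.48035/0.31462 = 1.52675
AR% = (RR − 1)/RR × 100 = (1.52675 − 1)/1.52675 × 100 = 34.5015%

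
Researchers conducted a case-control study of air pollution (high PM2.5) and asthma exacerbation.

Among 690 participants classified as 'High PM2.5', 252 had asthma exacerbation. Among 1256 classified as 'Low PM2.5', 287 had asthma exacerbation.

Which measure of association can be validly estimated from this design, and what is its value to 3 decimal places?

From the description: a = 252, b = 438, c = 287, d = 969.
This is a case-control study: participants were sampled on outcome status, so risks in the source population cannot be estimated directly — relative risk is not valid here. The odds ratio is the appropriate measure.
OR = (a·d)/(b·c) = (252 × 969) / (438 × 287) = 244188 / 125706 = 1.94253

1.943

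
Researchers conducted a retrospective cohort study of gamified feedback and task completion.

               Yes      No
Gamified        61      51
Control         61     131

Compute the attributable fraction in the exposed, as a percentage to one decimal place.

41.7

Cells: a = 61, b = 51, c = 61, d = 131.
Risk in exposed = 61/112 = 0.54464; risk in unexposed = 61/192 = 0.31771.
RR = 0.54464/0.31771 = 1.71429
AR% = (RR − 1)/RR × 100 = (1.71429 − 1)/1.71429 × 100 = 41.6667%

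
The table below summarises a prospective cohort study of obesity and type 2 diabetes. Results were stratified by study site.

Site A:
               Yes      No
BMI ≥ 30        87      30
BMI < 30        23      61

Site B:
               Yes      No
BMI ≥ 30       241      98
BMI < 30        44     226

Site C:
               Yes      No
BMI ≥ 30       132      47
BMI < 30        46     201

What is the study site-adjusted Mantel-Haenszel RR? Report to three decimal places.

RR_MH = Σ(aᵢ·n₀ᵢ/nᵢ) / Σ(cᵢ·n₁ᵢ/nᵢ), with n₁ᵢ = aᵢ+bᵢ (exposed), n₀ᵢ = cᵢ+dᵢ (unexposed), nᵢ = n₁ᵢ+n₀ᵢ.
Stratum 1 (Site A): n₁ = 117, n₀ = 84, n = 201; a·n₀/n = 87·84/201 = 36.3582; c·n₁/n = 23·117/201 = 13.3881
Stratum 2 (Site B): n₁ = 339, n₀ = 270, n = 609; a·n₀/n = 241·270/609 = 106.8473; c·n₁/n = 44·339/609 = 24.4926
Stratum 3 (Site C): n₁ = 179, n₀ = 247, n = 426; a·n₀/n = 132·247/426 = 76.5352; c·n₁/n = 46·179/426 = 19.3286
RR_MH = (36.3582 + 106.8473 + 76.5352) / (13.3881 + 24.4926 + 19.3286) = 219.7407 / 57.2093 = 3.84100

3.841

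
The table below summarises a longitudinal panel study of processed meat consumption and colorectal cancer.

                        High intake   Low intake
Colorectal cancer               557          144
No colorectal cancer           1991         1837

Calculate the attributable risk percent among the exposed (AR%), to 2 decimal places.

Reading the table with exposure as columns: a = 557 (High intake, case), b = 1991 (High intake, non-case), c = 144 (Low intake, case), d = 1837.
Risk in exposed = 557/2548 = 0.21860; risk in unexposed = 144/1981 = 0.07269.
RR = 0.21860/0.07269 = 3.00731
AR% = (RR − 1)/RR × 100 = (3.00731 − 1)/3.00731 × 100 = 66.7477%

66.75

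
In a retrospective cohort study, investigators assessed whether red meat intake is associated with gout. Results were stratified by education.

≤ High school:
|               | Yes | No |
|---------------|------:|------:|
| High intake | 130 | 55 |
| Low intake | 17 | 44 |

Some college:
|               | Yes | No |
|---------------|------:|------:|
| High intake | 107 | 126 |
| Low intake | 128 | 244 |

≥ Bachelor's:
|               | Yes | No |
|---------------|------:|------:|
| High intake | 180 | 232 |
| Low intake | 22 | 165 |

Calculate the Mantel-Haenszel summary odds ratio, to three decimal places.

OR_MH = Σ(aᵢdᵢ/nᵢ) / Σ(bᵢcᵢ/nᵢ), where nᵢ is the stratum total.
Stratum 1 (≤ High school): n = 246; a·d/n = 130·44/246 = 23.2520; b·c/n = 55·17/246 = 3.8008
Stratum 2 (Some college): n = 605; a·d/n = 107·244/605 = 43.1537; b·c/n = 126·128/605 = 26.6579
Stratum 3 (≥ Bachelor's): n = 599; a·d/n = 180·165/599 = 49.5826; b·c/n = 232·22/599 = 8.5209
OR_MH = (23.2520 + 43.1537 + 49.5826) / (3.8008 + 26.6579 + 8.5209) = 115.9884 / 38.9795 = 2.97562

2.976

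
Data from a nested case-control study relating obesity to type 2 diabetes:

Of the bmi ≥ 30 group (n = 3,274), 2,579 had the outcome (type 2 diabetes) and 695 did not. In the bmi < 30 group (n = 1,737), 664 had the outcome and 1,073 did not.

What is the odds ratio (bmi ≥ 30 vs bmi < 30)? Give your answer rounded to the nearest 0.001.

From the description: a = 2579, b = 695, c = 664, d = 1073.
OR = (a·d)/(b·c) = (2579 × 1073) / (695 × 664) = 2767267 / 461480 = 5.99650
The odds of type 2 diabetes are about 6.00 times as high in the bmi ≥ 30 group.

5.997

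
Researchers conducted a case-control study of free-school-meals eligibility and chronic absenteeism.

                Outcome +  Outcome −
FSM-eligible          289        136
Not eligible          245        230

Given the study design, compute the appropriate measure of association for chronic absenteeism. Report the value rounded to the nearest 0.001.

1.995

Cells: a = 289, b = 136, c = 245, d = 230.
This is a case-control study: participants were sampled on outcome status, so risks in the source population cannot be estimated directly — relative risk is not valid here. The odds ratio is the appropriate measure.
OR = (a·d)/(b·c) = (289 × 230) / (136 × 245) = 66470 / 33320 = 1.99490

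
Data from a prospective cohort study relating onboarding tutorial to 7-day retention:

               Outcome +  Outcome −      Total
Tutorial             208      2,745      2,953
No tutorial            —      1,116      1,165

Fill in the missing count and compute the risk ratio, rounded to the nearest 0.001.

The missing cell is in the unexposed row: 1165 − 1116 = 49.
So a = 208, b = 2745, c = 49, d = 1116.
RR = [a/(a+b)] / [c/(c+d)] = (208/2953) / (49/1165) = 0.07044/0.04206 = 1.67467

1.675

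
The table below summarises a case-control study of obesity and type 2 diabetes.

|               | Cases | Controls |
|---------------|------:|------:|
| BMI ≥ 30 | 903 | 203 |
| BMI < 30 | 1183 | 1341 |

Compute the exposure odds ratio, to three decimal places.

Cells: a = 903, b = 203, c = 1183, d = 1341.
OR = (a·d)/(b·c) = (903 × 1341) / (203 × 1183) = 1210923 / 240149 = 5.04238
The odds of type 2 diabetes are about 5.04 times as high in the bmi ≥ 30 group.

5.042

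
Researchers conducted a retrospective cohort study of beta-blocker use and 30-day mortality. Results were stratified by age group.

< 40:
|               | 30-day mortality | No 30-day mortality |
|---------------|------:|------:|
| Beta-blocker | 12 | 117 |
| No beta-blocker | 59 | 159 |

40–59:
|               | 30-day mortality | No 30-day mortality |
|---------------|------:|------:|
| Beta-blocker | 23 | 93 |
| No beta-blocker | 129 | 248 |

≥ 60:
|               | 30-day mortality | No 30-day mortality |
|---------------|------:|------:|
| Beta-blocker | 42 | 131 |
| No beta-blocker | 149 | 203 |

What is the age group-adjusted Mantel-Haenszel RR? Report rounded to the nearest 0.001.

0.526

RR_MH = Σ(aᵢ·n₀ᵢ/nᵢ) / Σ(cᵢ·n₁ᵢ/nᵢ), with n₁ᵢ = aᵢ+bᵢ (exposed), n₀ᵢ = cᵢ+dᵢ (unexposed), nᵢ = n₁ᵢ+n₀ᵢ.
Stratum 1 (< 40): n₁ = 129, n₀ = 218, n = 347; a·n₀/n = 12·218/347 = 7.5389; c·n₁/n = 59·129/347 = 21.9337
Stratum 2 (40–59): n₁ = 116, n₀ = 377, n = 493; a·n₀/n = 23·377/493 = 17.5882; c·n₁/n = 129·116/493 = 30.3529
Stratum 3 (≥ 60): n₁ = 173, n₀ = 352, n = 525; a·n₀/n = 42·352/525 = 28.1600; c·n₁/n = 149·173/525 = 49.0990
RR_MH = (7.5389 + 17.5882 + 28.1600) / (21.9337 + 30.3529 + 49.0990) = 53.2871 / 101.3857 = 0.52559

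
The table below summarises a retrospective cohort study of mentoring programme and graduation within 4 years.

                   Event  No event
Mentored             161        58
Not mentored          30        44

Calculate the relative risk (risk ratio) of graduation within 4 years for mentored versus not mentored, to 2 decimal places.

Cells: a = 161, b = 58, c = 30, d = 44.
Risk in exposed = 161/219 = 0.73516; risk in unexposed = 30/74 = 0.40541.
RR = 0.73516 / 0.40541 = 1.81339
The risk among the exposed is 1.81 times that among the unexposed.

1.81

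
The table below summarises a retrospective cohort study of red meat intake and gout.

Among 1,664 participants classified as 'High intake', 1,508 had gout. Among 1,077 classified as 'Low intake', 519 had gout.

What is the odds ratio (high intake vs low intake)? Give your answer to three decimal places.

From the description: a = 1508, b = 156, c = 519, d = 558.
OR = (a·d)/(b·c) = (1508 × 558) / (156 × 519) = 841464 / 80964 = 10.39306
The odds of gout are about 10.39 times as high in the high intake group.

10.393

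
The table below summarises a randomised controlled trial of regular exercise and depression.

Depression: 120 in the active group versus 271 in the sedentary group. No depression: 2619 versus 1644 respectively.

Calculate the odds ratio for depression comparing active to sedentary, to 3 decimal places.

0.278

From the description: a = 120, b = 2619, c = 271, d = 1644.
OR = (a·d)/(b·c) = (120 × 1644) / (2619 × 271) = 197280 / 709749 = 0.27796
Exposure is associated with lower odds of depression (OR = 0.28 < 1).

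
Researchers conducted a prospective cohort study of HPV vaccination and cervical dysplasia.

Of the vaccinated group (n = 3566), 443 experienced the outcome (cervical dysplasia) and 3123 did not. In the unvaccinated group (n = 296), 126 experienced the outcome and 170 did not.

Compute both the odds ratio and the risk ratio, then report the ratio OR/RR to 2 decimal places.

0.66

From the description: a = 443, b = 3123, c = 126, d = 170.
OR = (443·170)/(3123·126) = 75310/393498 = 0.19139
Risk in exposed = 443/3566 = 0.12423; risk in unexposed = 126/296 = 0.42568; RR = 0.29184
OR/RR = 0.19139 / 0.29184 = 0.65579
The outcome is not rare, so the OR lies further from 1 than the RR.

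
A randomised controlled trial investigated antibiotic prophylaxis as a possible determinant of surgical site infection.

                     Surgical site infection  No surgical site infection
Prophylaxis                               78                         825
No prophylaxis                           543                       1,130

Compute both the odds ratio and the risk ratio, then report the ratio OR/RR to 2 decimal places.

Cells: a = 78, b = 825, c = 543, d = 1130.
OR = (78·1130)/(825·543) = 88140/447975 = 0.19675
Risk in exposed = 78/903 = 0.08638; risk in unexposed = 543/1673 = 0.32457; RR = 0.26614
OR/RR = 0.19675 / 0.26614 = 0.73929
The outcome is not rare, so the OR lies further from 1 than the RR.

0.74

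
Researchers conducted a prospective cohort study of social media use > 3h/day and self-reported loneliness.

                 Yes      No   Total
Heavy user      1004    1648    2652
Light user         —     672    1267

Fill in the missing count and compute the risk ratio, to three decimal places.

The missing cell is in the unexposed row: 1267 − 672 = 595.
So a = 1004, b = 1648, c = 595, d = 672.
RR = [a/(a+b)] / [c/(c+d)] = (1004/2652) / (595/1267) = 0.37858/0.46961 = 0.80616

0.806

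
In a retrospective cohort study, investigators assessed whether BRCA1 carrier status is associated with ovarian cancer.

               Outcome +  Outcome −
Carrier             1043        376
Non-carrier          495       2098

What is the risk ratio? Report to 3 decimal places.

Cells: a = 1043, b = 376, c = 495, d = 2098.
Risk in exposed = 1043/1419 = 0.73502; risk in unexposed = 495/2593 = 0.19090.
RR = 0.73502 / 0.19090 = 3.85034
The risk among the exposed is 3.85 times that among the unexposed.

3.850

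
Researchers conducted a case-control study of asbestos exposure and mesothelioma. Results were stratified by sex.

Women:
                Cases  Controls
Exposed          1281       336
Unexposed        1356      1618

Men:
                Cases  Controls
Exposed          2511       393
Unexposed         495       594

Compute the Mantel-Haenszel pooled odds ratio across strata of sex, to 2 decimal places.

OR_MH = Σ(aᵢdᵢ/nᵢ) / Σ(bᵢcᵢ/nᵢ), where nᵢ is the stratum total.
Stratum 1 (Women): n = 4591; a·d/n = 1281·1618/4591 = 451.4611; b·c/n = 336·1356/4591 = 99.2411
Stratum 2 (Men): n = 3993; a·d/n = 2511·594/3993 = 373.5372; b·c/n = 393·495/3993 = 48.7190
OR_MH = (451.4611 + 373.5372) / (99.2411 + 48.7190) = 824.9983 / 147.9601 = 5.57581

5.58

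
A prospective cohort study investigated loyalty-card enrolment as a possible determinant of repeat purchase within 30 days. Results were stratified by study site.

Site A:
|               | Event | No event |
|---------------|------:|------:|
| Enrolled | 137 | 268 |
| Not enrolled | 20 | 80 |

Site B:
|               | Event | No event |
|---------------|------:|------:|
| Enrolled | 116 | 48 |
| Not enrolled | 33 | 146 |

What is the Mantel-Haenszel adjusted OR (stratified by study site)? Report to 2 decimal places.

OR_MH = Σ(aᵢdᵢ/nᵢ) / Σ(bᵢcᵢ/nᵢ), where nᵢ is the stratum total.
Stratum 1 (Site A): n = 505; a·d/n = 137·80/505 = 21.7030; b·c/n = 268·20/505 = 10.6139
Stratum 2 (Site B): n = 343; a·d/n = 116·146/343 = 49.3761; b·c/n = 48·33/343 = 4.6181
OR_MH = (21.7030 + 49.3761) / (10.6139 + 4.6181) = 71.0791 / 15.2319 = 4.66645

4.67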